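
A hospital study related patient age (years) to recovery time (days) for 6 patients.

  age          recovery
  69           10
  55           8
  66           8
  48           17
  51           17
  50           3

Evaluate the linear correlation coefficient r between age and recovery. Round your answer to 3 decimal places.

n = 6, Σx = 339, Σy = 63, Σx² = 19547, Σy² = 815, Σxy = 3491
nΣxy − ΣxΣy = 20946 − 21357 = -411
nΣx² − (Σx)² = 117282 − 114921 = 2361; nΣy² − (Σy)² = 4890 − 3969 = 921
r = -411 / √(2361 × 921) = -411 / 1474.6122 ≈ -0.279

-0.279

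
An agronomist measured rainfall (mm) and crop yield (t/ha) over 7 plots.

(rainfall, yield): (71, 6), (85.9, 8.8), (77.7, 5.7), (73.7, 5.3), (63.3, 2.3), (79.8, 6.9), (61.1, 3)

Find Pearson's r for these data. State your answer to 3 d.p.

n = 7, Σx = 512.5, Σy = 38, Σx² = 37996.93, Σy² = 235.92, Σxy = 2894.93
nΣxy − ΣxΣy = 20264.51 − 19475 = 789.51
nΣx² − (Σx)² = 265978.51 − 262656.25 = 3322.26; nΣy² − (Σy)² = 1651.44 − 1444 = 207.44
r = 789.51 / √(3322.26 × 207.44) = 789.51 / 830.1624 ≈ 0.951

0.951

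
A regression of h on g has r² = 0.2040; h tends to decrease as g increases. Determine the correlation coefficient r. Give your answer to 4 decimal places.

-0.4517

|r| = √0.2040 = 0.4517
The association is negative, so r = −0.4517.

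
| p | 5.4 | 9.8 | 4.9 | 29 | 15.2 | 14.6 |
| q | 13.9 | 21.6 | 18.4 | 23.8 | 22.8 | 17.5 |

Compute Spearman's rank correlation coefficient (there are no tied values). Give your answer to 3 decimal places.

0.714

Rank p: 2, 3, 1, 6, 5, 4
Rank q: 1, 4, 3, 6, 5, 2
d = rank(p) − rank(q): 1, -1, -2, 0, 0, 2; Σd² = 10
ρ = 1 − 6Σd² / [n(n²−1)] = 1 − 6×10 / (6×35) = 1 − 60/210 ≈ 0.714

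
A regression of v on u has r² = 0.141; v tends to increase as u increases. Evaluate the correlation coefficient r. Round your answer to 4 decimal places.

0.3755

|r| = √0.141 = 0.3755
The association is positive, so r = 0.3755.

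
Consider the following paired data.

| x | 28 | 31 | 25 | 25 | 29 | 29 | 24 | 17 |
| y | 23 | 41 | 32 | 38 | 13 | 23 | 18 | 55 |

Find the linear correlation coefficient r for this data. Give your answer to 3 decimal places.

-0.570

n = 8, Σx = 208, Σy = 243, Σx² = 5542, Σy² = 8725, Σxy = 6076
nΣxy − ΣxΣy = 48608 − 50544 = -1936
nΣx² − (Σx)² = 44336 − 43264 = 1072; nΣy² − (Σy)² = 69800 − 59049 = 10751
r = -1936 / √(1072 × 10751) = -1936 / 3394.8596 ≈ -0.570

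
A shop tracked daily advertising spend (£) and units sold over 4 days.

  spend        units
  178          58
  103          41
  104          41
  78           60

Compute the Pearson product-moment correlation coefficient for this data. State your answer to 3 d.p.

n = 4, Σx = 463, Σy = 200, Σx² = 59193, Σy² = 10326, Σxy = 23491
nΣxy − ΣxΣy = 93964 − 92600 = 1364
nΣx² − (Σx)² = 236772 − 214369 = 22403; nΣy² − (Σy)² = 41304 − 40000 = 1304
r = 1364 / √(22403 × 1304) = 1364 / 5404.9525 ≈ 0.252

0.252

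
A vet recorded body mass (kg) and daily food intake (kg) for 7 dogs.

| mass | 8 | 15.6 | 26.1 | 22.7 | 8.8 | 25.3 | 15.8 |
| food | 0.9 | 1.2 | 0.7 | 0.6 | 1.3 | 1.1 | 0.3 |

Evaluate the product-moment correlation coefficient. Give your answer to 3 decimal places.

n = 7, Σx = 122.3, Σy = 6.1, Σx² = 2471.03, Σy² = 6.09, Σxy = 101.82
nΣxy − ΣxΣy = 712.74 − 746.03 = -33.29
nΣx² − (Σx)² = 17297.21 − 14957.29 = 2339.92; nΣy² − (Σy)² = 42.63 − 37.21 = 5.42
r = -33.29 / √(2339.92 × 5.42) = -33.29 / 112.6160 ≈ -0.296

-0.296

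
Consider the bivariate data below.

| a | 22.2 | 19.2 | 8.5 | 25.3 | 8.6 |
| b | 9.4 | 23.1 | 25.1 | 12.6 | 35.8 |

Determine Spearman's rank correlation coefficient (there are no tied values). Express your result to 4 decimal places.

Rank a: 4, 3, 1, 5, 2
Rank b: 1, 3, 4, 2, 5
d = rank(a) − rank(b): 3, 0, -3, 3, -3; Σd² = 36
ρ = 1 − 6Σd² / [n(n²−1)] = 1 − 6×36 / (5×24) = 1 − 216/120 ≈ -0.8000

-0.8000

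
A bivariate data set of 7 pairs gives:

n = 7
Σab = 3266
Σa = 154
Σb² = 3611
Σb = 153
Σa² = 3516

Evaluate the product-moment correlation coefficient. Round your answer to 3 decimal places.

-0.541

r = (nΣab − ΣaΣb) / √[(nΣa² − (Σa)²)(nΣb² − (Σb)²)]
Numerator: 7×3266 − 154×153 = -700
Denominator: √[(24612 − 23716)(25277 − 23409)] = √[896 × 1868] = 1293.7264
r = -700 / 1293.7264 ≈ -0.541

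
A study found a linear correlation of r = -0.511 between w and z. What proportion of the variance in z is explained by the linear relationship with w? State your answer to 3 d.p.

0.261

r² = (-0.511)² = 0.261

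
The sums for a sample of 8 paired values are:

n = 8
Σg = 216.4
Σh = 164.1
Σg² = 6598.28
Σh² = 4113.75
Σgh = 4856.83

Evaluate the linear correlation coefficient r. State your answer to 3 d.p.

r = (nΣgh − ΣgΣh) / √[(nΣg² − (Σg)²)(nΣh² − (Σh)²)]
Numerator: 8×4856.83 − 216.4×164.1 = 3343.4
Denominator: √[(52786.24 − 46828.96)(32910 − 26928.81)] = √[5957.28 × 5981.19] = 5969.2230
r = 3343.4 / 5969.2230 ≈ 0.560

0.560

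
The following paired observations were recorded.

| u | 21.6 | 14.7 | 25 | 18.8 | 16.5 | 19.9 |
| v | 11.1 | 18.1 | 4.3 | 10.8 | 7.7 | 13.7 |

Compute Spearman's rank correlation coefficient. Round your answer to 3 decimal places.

-0.486

Rank u: 5, 1, 6, 3, 2, 4
Rank v: 4, 6, 1, 3, 2, 5
d = rank(u) − rank(v): 1, -5, 5, 0, 0, -1; Σd² = 52
ρ = 1 − 6Σd² / [n(n²−1)] = 1 − 6×52 / (6×35) = 1 − 312/210 ≈ -0.486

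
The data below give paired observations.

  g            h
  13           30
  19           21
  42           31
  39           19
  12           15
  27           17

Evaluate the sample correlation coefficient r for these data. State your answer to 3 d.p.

n = 6, Σg = 152, Σh = 133, Σg² = 4688, Σh² = 3177, Σgh = 3471
nΣgh − ΣgΣh = 20826 − 20216 = 610
nΣg² − (Σg)² = 28128 − 23104 = 5024; nΣh² − (Σh)² = 19062 − 17689 = 1373
r = 610 / √(5024 × 1373) = 610 / 2626.3952 ≈ 0.232

0.232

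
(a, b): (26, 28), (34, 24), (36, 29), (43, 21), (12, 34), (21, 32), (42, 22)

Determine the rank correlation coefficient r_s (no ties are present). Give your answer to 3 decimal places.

Rank a: 3, 4, 5, 7, 1, 2, 6
Rank b: 4, 3, 5, 1, 7, 6, 2
d = rank(a) − rank(b): -1, 1, 0, 6, -6, -4, 4; Σd² = 106
ρ = 1 − 6Σd² / [n(n²−1)] = 1 − 6×106 / (7×48) = 1 − 636/336 ≈ -0.893

-0.893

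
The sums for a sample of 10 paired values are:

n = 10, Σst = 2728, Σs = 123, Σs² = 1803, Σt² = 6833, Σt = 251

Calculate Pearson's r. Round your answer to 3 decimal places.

-0.914

r = (nΣst − ΣsΣt) / √[(nΣs² − (Σs)²)(nΣt² − (Σt)²)]
Numerator: 10×2728 − 123×251 = -3593
Denominator: √[(18030 − 15129)(68330 − 63001)] = √[2901 × 5329] = 3931.8480
r = -3593 / 3931.8480 ≈ -0.914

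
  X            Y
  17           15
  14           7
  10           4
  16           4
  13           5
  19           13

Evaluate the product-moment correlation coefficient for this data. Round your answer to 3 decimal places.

n = 6, ΣX = 89, ΣY = 48, ΣX² = 1371, ΣY² = 500, ΣXY = 769
nΣXY − ΣXΣY = 4614 − 4272 = 342
nΣX² − (ΣX)² = 8226 − 7921 = 305; nΣY² − (ΣY)² = 3000 − 2304 = 696
r = 342 / √(305 × 696) = 342 / 460.7385 ≈ 0.742

0.742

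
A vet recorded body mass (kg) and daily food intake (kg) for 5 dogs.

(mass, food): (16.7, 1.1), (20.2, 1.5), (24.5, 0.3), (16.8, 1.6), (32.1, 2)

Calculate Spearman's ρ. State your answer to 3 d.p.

0.300

Rank mass: 1, 3, 4, 2, 5
Rank food: 2, 3, 1, 4, 5
d = rank(mass) − rank(food): -1, 0, 3, -2, 0; Σd² = 14
ρ = 1 − 6Σd² / [n(n²−1)] = 1 − 6×14 / (5×24) = 1 − 84/120 ≈ 0.300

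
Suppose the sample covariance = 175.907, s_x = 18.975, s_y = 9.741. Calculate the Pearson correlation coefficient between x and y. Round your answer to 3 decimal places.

r = Cov(x,y) / (s_x · s_y) = 175.907 / (18.975 × 9.741)
  = 175.907 / 184.8355 ≈ 0.952

0.952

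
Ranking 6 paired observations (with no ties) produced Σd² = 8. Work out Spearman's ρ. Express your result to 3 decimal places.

ρ = 1 − 6Σd² / [n(n²−1)] = 1 − 6×8 / (6×35)
  = 1 − 48/210 = 1 − 0.2286 ≈ 0.771

0.771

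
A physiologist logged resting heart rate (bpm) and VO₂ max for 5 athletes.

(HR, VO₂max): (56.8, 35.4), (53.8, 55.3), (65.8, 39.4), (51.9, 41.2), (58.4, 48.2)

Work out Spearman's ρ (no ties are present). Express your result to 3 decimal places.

Rank HR: 3, 2, 5, 1, 4
Rank VO₂max: 1, 5, 2, 3, 4
d = rank(HR) − rank(VO₂max): 2, -3, 3, -2, 0; Σd² = 26
ρ = 1 − 6Σd² / [n(n²−1)] = 1 − 6×26 / (5×24) = 1 − 156/120 ≈ -0.300

-0.300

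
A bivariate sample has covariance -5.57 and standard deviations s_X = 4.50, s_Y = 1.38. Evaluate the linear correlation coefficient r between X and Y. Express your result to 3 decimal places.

r = Cov(X,Y) / (s_X · s_Y) = -5.57 / (4.50 × 1.38)
  = -5.57 / 6.2100 ≈ -0.897

-0.897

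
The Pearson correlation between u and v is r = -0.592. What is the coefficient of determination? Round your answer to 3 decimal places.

r² = (-0.592)² = 0.350

0.350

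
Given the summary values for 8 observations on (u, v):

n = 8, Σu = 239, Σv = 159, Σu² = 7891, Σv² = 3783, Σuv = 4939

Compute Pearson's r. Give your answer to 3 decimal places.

r = (nΣuv − ΣuΣv) / √[(nΣu² − (Σu)²)(nΣv² − (Σv)²)]
Numerator: 8×4939 − 239×159 = 1511
Denominator: √[(63128 − 57121)(30264 − 25281)] = √[6007 × 4983] = 5471.0950
r = 1511 / 5471.0950 ≈ 0.276

0.276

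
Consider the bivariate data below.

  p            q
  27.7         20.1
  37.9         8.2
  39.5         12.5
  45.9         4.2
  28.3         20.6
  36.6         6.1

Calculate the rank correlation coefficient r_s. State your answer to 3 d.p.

-0.714

Rank p: 1, 4, 5, 6, 2, 3
Rank q: 5, 3, 4, 1, 6, 2
d = rank(p) − rank(q): -4, 1, 1, 5, -4, 1; Σd² = 60
ρ = 1 − 6Σd² / [n(n²−1)] = 1 − 6×60 / (6×35) = 1 − 360/210 ≈ -0.714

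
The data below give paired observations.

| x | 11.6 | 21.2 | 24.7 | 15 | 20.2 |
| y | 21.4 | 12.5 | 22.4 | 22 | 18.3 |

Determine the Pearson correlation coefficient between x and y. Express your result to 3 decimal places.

-0.287

n = 5, Σx = 92.7, Σy = 96.6, Σx² = 1827.13, Σy² = 1934.86, Σxy = 1766.18
nΣxy − ΣxΣy = 8830.9 − 8954.82 = -123.92
nΣx² − (Σx)² = 9135.65 − 8593.29 = 542.36; nΣy² − (Σy)² = 9674.3 − 9331.56 = 342.74
r = -123.92 / √(542.36 × 342.74) = -123.92 / 431.1478 ≈ -0.287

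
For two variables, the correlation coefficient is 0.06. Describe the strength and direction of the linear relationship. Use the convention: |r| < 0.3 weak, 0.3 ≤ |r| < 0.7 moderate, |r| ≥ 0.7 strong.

r = 0.06 > 0 so the relationship is positive.
|r| = 0.06, which falls in the weak range.

weak positive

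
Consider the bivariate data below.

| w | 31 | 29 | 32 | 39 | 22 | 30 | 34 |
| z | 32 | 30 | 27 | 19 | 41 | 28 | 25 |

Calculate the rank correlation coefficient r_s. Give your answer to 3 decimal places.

Rank w: 4, 2, 5, 7, 1, 3, 6
Rank z: 6, 5, 3, 1, 7, 4, 2
d = rank(w) − rank(z): -2, -3, 2, 6, -6, -1, 4; Σd² = 106
ρ = 1 − 6Σd² / [n(n²−1)] = 1 − 6×106 / (7×48) = 1 − 636/336 ≈ -0.893

-0.893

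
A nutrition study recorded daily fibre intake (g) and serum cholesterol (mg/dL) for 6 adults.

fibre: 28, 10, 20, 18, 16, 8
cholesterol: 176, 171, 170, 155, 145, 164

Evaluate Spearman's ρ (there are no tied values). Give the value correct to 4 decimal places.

0.3714

Rank fibre: 6, 2, 5, 4, 3, 1
Rank cholesterol: 6, 5, 4, 2, 1, 3
d = rank(fibre) − rank(cholesterol): 0, -3, 1, 2, 2, -2; Σd² = 22
ρ = 1 − 6Σd² / [n(n²−1)] = 1 − 6×22 / (6×35) = 1 − 132/210 ≈ 0.3714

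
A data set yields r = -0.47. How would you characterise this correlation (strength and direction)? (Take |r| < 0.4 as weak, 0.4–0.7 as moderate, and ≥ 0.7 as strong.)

r = -0.47 < 0 so the relationship is negative.
|r| = 0.47, which falls in the moderate range.

moderate negative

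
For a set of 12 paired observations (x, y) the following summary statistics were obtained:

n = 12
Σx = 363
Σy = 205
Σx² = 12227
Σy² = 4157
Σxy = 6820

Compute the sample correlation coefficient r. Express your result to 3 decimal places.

0.685

r = (nΣxy − ΣxΣy) / √[(nΣx² − (Σx)²)(nΣy² − (Σy)²)]
Numerator: 12×6820 − 363×205 = 7425
Denominator: √[(146724 − 131769)(49884 − 42025)] = √[14955 × 7859] = 10841.1874
r = 7425 / 10841.1874 ≈ 0.685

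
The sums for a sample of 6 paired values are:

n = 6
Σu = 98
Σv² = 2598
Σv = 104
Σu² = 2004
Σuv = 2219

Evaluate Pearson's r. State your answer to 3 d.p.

r = (nΣuv − ΣuΣv) / √[(nΣu² − (Σu)²)(nΣv² − (Σv)²)]
Numerator: 6×2219 − 98×104 = 3122
Denominator: √[(12024 − 9604)(15588 − 10816)] = √[2420 × 4772] = 3398.2701
r = 3122 / 3398.2701 ≈ 0.919

0.919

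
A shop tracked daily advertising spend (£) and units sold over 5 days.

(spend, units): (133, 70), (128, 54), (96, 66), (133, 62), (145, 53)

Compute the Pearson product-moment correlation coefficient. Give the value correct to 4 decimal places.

n = 5, Σx = 635, Σy = 305, Σx² = 82003, Σy² = 18825, Σxy = 38489
nΣxy − ΣxΣy = 192445 − 193675 = -1230
nΣx² − (Σx)² = 410015 − 403225 = 6790; nΣy² − (Σy)² = 94125 − 93025 = 1100
r = -1230 / √(6790 × 1100) = -1230 / 2732.9471 ≈ -0.4501

-0.4501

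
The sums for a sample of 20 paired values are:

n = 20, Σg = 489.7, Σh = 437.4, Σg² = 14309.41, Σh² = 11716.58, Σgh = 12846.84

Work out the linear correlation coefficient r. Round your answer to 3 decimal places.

0.957

r = (nΣgh − ΣgΣh) / √[(nΣg² − (Σg)²)(nΣh² − (Σh)²)]
Numerator: 20×12846.84 − 489.7×437.4 = 42742.02
Denominator: √[(286188.2 − 239806.09)(234331.6 − 191318.76)] = √[46382.11 × 43012.84] = 44665.7170
r = 42742.02 / 44665.7170 ≈ 0.957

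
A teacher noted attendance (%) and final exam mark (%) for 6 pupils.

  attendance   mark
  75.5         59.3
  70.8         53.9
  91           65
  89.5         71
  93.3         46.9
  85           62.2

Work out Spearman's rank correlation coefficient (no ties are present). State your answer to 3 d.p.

Rank attendance: 2, 1, 5, 4, 6, 3
Rank mark: 3, 2, 5, 6, 1, 4
d = rank(attendance) − rank(mark): -1, -1, 0, -2, 5, -1; Σd² = 32
ρ = 1 − 6Σd² / [n(n²−1)] = 1 − 6×32 / (6×35) = 1 − 192/210 ≈ 0.086

0.086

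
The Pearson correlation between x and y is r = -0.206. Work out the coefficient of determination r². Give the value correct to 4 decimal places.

0.0424

r² = (-0.206)² = 0.0424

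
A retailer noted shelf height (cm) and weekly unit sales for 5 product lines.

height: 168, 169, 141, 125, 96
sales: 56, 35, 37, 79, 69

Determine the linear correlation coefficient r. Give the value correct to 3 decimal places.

-0.649

n = 5, Σx = 699, Σy = 276, Σx² = 101507, Σy² = 16732, Σxy = 37039
nΣxy − ΣxΣy = 185195 − 192924 = -7729
nΣx² − (Σx)² = 507535 − 488601 = 18934; nΣy² − (Σy)² = 83660 − 76176 = 7484
r = -7729 / √(18934 × 7484) = -7729 / 11903.8673 ≈ -0.649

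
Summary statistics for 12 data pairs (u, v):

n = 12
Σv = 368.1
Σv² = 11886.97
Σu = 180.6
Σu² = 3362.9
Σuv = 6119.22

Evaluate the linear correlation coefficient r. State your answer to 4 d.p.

0.9348

r = (nΣuv − ΣuΣv) / √[(nΣu² − (Σu)²)(nΣv² − (Σv)²)]
Numerator: 12×6119.22 − 180.6×368.1 = 6951.78
Denominator: √[(40354.8 − 32616.36)(142643.64 − 135497.61)] = √[7738.44 × 7146.03] = 7436.3381
r = 6951.78 / 7436.3381 ≈ 0.9348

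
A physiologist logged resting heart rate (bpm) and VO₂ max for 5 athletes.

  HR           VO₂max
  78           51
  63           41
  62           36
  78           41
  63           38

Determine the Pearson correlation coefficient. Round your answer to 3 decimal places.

0.739

n = 5, Σx = 344, Σy = 207, Σx² = 23950, Σy² = 8703, Σxy = 14385
nΣxy − ΣxΣy = 71925 − 71208 = 717
nΣx² − (Σx)² = 119750 − 118336 = 1414; nΣy² − (Σy)² = 43515 − 42849 = 666
r = 717 / √(1414 × 666) = 717 / 970.4246 ≈ 0.739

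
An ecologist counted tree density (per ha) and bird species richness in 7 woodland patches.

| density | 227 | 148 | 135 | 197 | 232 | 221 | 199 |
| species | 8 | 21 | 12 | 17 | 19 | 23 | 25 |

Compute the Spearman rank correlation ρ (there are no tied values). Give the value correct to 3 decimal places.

0.036

Rank density: 6, 2, 1, 3, 7, 5, 4
Rank species: 1, 5, 2, 3, 4, 6, 7
d = rank(density) − rank(species): 5, -3, -1, 0, 3, -1, -3; Σd² = 54
ρ = 1 − 6Σd² / [n(n²−1)] = 1 − 6×54 / (7×48) = 1 − 324/336 ≈ 0.036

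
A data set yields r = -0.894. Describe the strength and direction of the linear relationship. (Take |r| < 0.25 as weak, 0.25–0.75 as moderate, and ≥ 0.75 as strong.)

strong negative

r = -0.894 < 0 so the relationship is negative.
|r| = 0.894, which falls in the strong range.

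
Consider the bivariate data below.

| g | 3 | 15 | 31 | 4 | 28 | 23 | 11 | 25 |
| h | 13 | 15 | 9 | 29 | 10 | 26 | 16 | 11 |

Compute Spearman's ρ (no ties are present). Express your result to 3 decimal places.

-0.690

Rank g: 1, 4, 8, 2, 7, 5, 3, 6
Rank h: 4, 5, 1, 8, 2, 7, 6, 3
d = rank(g) − rank(h): -3, -1, 7, -6, 5, -2, -3, 3; Σd² = 142
ρ = 1 − 6Σd² / [n(n²−1)] = 1 − 6×142 / (8×63) = 1 − 852/504 ≈ -0.690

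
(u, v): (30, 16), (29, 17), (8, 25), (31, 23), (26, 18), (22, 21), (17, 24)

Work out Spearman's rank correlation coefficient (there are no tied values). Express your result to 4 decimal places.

Rank u: 6, 5, 1, 7, 4, 3, 2
Rank v: 1, 2, 7, 5, 3, 4, 6
d = rank(u) − rank(v): 5, 3, -6, 2, 1, -1, -4; Σd² = 92
ρ = 1 − 6Σd² / [n(n²−1)] = 1 − 6×92 / (7×48) = 1 − 552/336 ≈ -0.6429

-0.6429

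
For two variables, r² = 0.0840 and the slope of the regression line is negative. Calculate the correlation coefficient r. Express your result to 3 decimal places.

|r| = √0.0840 = 0.290
The association is negative, so r = −0.290.

-0.290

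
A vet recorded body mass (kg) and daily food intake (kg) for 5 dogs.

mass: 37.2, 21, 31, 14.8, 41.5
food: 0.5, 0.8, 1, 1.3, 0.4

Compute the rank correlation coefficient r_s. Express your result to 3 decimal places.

Rank mass: 4, 2, 3, 1, 5
Rank food: 2, 3, 4, 5, 1
d = rank(mass) − rank(food): 2, -1, -1, -4, 4; Σd² = 38
ρ = 1 − 6Σd² / [n(n²−1)] = 1 − 6×38 / (5×24) = 1 − 228/120 ≈ -0.900

-0.900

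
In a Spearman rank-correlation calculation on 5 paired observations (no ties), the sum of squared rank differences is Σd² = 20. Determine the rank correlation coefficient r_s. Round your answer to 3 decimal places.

0.000

ρ = 1 − 6Σd² / [n(n²−1)] = 1 − 6×20 / (5×24)
  = 1 − 120/120 = 1 − 1.0000 ≈ 0.000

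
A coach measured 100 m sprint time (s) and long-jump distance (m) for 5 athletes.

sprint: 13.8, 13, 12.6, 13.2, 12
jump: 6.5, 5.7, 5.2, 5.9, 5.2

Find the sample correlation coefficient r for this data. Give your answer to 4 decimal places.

0.9448

n = 5, Σx = 64.6, Σy = 28.5, Σx² = 836.44, Σy² = 163.63, Σxy = 369.6
nΣxy − ΣxΣy = 1848 − 1841.1 = 6.9
nΣx² − (Σx)² = 4182.2 − 4173.16 = 9.04; nΣy² − (Σy)² = 818.15 − 812.25 = 5.9
r = 6.9 / √(9.04 × 5.9) = 6.9 / 7.3032 ≈ 0.9448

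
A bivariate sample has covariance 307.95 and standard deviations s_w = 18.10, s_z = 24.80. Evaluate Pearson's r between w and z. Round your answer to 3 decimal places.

0.686

r = Cov(w,z) / (s_w · s_z) = 307.95 / (18.10 × 24.80)
  = 307.95 / 448.8800 ≈ 0.686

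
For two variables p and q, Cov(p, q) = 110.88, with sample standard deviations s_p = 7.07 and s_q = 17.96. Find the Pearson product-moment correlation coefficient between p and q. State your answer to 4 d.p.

0.8732

r = Cov(p,q) / (s_p · s_q) = 110.88 / (7.07 × 17.96)
  = 110.88 / 126.9772 ≈ 0.8732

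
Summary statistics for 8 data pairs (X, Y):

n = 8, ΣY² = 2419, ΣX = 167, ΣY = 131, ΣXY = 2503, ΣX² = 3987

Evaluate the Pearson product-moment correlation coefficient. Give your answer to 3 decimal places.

-0.625

r = (nΣXY − ΣXΣY) / √[(nΣX² − (ΣX)²)(nΣY² − (ΣY)²)]
Numerator: 8×2503 − 167×131 = -1853
Denominator: √[(31896 − 27889)(19352 − 17161)] = √[4007 × 2191] = 2962.9946
r = -1853 / 2962.9946 ≈ -0.625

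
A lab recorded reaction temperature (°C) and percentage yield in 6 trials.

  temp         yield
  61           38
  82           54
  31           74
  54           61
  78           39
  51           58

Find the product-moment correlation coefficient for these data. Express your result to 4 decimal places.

-0.7305

n = 6, Σx = 357, Σy = 324, Σx² = 23007, Σy² = 18442, Σxy = 18334
nΣxy − ΣxΣy = 110004 − 115668 = -5664
nΣx² − (Σx)² = 138042 − 127449 = 10593; nΣy² − (Σy)² = 110652 − 104976 = 5676
r = -5664 / √(10593 × 5676) = -5664 / 7754.0872 ≈ -0.7305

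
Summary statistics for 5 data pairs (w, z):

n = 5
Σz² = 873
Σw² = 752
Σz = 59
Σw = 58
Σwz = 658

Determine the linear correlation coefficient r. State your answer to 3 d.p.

-0.223

r = (nΣwz − ΣwΣz) / √[(nΣw² − (Σw)²)(nΣz² − (Σz)²)]
Numerator: 5×658 − 58×59 = -132
Denominator: √[(3760 − 3364)(4365 − 3481)] = √[396 × 884] = 591.6621
r = -132 / 591.6621 ≈ -0.223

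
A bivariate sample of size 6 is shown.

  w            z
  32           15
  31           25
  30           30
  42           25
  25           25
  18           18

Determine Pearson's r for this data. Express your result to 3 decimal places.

n = 6, Σw = 178, Σz = 138, Σw² = 5598, Σz² = 3324, Σwz = 4154
nΣwz − ΣwΣz = 24924 − 24564 = 360
nΣw² − (Σw)² = 33588 − 31684 = 1904; nΣz² − (Σz)² = 19944 − 19044 = 900
r = 360 / √(1904 × 900) = 360 / 1309.0455 ≈ 0.275

0.275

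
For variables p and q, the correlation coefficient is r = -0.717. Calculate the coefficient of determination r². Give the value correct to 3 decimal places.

r² = (-0.717)² = 0.514

0.514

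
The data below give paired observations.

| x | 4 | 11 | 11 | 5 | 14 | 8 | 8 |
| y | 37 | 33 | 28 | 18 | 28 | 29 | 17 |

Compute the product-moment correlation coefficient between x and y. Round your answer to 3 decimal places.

n = 7, Σx = 61, Σy = 190, Σx² = 607, Σy² = 5480, Σxy = 1669
nΣxy − ΣxΣy = 11683 − 11590 = 93
nΣx² − (Σx)² = 4249 − 3721 = 528; nΣy² − (Σy)² = 38360 − 36100 = 2260
r = 93 / √(528 × 2260) = 93 / 1092.3736 ≈ 0.085

0.085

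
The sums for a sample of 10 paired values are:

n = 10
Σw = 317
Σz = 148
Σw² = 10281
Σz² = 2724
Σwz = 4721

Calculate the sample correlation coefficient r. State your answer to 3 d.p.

0.084

r = (nΣwz − ΣwΣz) / √[(nΣw² − (Σw)²)(nΣz² − (Σz)²)]
Numerator: 10×4721 − 317×148 = 294
Denominator: √[(102810 − 100489)(27240 − 21904)] = √[2321 × 5336] = 3519.2124
r = 294 / 3519.2124 ≈ 0.084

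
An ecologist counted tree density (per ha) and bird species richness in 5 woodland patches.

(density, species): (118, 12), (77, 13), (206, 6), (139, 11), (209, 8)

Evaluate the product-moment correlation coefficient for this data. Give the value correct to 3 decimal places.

-0.953

n = 5, Σx = 749, Σy = 50, Σx² = 125291, Σy² = 534, Σxy = 6854
nΣxy − ΣxΣy = 34270 − 37450 = -3180
nΣx² − (Σx)² = 626455 − 561001 = 65454; nΣy² − (Σy)² = 2670 − 2500 = 170
r = -3180 / √(65454 × 170) = -3180 / 3335.7428 ≈ -0.953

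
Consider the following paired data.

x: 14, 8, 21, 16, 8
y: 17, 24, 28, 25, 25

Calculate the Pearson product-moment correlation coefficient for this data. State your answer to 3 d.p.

0.258

n = 5, Σx = 67, Σy = 119, Σx² = 1021, Σy² = 2899, Σxy = 1618
nΣxy − ΣxΣy = 8090 − 7973 = 117
nΣx² − (Σx)² = 5105 − 4489 = 616; nΣy² − (Σy)² = 14495 − 14161 = 334
r = 117 / √(616 × 334) = 117 / 453.5901 ≈ 0.258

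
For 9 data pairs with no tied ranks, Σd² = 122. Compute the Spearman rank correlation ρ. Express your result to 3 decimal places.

-0.017

ρ = 1 − 6Σd² / [n(n²−1)] = 1 − 6×122 / (9×80)
  = 1 − 732/720 = 1 − 1.0167 ≈ -0.017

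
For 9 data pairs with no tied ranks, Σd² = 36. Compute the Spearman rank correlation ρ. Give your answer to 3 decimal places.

ρ = 1 − 6Σd² / [n(n²−1)] = 1 − 6×36 / (9×80)
  = 1 − 216/720 = 1 − 0.3000 ≈ 0.700

0.700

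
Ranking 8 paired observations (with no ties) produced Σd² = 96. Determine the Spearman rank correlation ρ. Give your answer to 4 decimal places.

-0.1429

ρ = 1 − 6Σd² / [n(n²−1)] = 1 − 6×96 / (8×63)
  = 1 − 576/504 = 1 − 1.14286 ≈ -0.1429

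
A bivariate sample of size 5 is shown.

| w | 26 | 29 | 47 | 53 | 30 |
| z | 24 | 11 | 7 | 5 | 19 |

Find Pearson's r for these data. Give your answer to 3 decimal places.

-0.854

n = 5, Σw = 185, Σz = 66, Σw² = 7435, Σz² = 1132, Σwz = 2107
nΣwz − ΣwΣz = 10535 − 12210 = -1675
nΣw² − (Σw)² = 37175 − 34225 = 2950; nΣz² − (Σz)² = 5660 − 4356 = 1304
r = -1675 / √(2950 × 1304) = -1675 / 1961.3261 ≈ -0.854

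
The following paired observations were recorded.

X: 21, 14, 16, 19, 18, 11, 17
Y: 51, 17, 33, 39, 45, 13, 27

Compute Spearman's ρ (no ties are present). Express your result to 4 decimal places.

0.9286

Rank X: 7, 2, 3, 6, 5, 1, 4
Rank Y: 7, 2, 4, 5, 6, 1, 3
d = rank(X) − rank(Y): 0, 0, -1, 1, -1, 0, 1; Σd² = 4
ρ = 1 − 6Σd² / [n(n²−1)] = 1 − 6×4 / (7×48) = 1 − 24/336 ≈ 0.9286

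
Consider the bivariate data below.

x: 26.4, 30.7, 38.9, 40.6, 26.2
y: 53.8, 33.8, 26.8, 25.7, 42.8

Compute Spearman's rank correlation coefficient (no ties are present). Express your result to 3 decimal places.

-0.900

Rank x: 2, 3, 4, 5, 1
Rank y: 5, 3, 2, 1, 4
d = rank(x) − rank(y): -3, 0, 2, 4, -3; Σd² = 38
ρ = 1 − 6Σd² / [n(n²−1)] = 1 − 6×38 / (5×24) = 1 − 228/120 ≈ -0.900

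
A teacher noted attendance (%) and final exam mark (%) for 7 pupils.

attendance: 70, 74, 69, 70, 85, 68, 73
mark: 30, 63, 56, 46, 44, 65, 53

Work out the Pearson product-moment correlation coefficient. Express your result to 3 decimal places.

-0.198

n = 7, Σx = 509, Σy = 357, Σx² = 37215, Σy² = 19091, Σxy = 25875
nΣxy − ΣxΣy = 181125 − 181713 = -588
nΣx² − (Σx)² = 260505 − 259081 = 1424; nΣy² − (Σy)² = 133637 − 127449 = 6188
r = -588 / √(1424 × 6188) = -588 / 2968.4528 ≈ -0.198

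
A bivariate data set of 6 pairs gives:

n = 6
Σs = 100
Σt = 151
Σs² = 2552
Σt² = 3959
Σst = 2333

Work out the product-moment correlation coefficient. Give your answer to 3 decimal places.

r = (nΣst − ΣsΣt) / √[(nΣs² − (Σs)²)(nΣt² − (Σt)²)]
Numerator: 6×2333 − 100×151 = -1102
Denominator: √[(15312 − 10000)(23754 − 22801)] = √[5312 × 953] = 2249.9636
r = -1102 / 2249.9636 ≈ -0.490

-0.490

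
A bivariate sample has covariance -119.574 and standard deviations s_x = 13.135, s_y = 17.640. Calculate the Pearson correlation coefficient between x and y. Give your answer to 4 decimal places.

-0.5161

r = Cov(x,y) / (s_x · s_y) = -119.574 / (13.135 × 17.640)
  = -119.574 / 231.7014 ≈ -0.5161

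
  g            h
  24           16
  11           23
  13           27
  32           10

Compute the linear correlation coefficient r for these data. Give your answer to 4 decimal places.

n = 4, Σg = 80, Σh = 76, Σg² = 1890, Σh² = 1614, Σgh = 1308
nΣgh − ΣgΣh = 5232 − 6080 = -848
nΣg² − (Σg)² = 7560 − 6400 = 1160; nΣh² − (Σh)² = 6456 − 5776 = 680
r = -848 / √(1160 × 680) = -848 / 888.1441 ≈ -0.9548

-0.9548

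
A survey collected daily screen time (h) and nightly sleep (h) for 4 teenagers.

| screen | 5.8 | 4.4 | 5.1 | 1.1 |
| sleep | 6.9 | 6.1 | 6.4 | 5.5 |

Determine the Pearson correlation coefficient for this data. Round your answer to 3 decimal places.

n = 4, Σx = 16.4, Σy = 24.9, Σx² = 80.22, Σy² = 156.03, Σxy = 105.55
nΣxy − ΣxΣy = 422.2 − 408.36 = 13.84
nΣx² − (Σx)² = 320.88 − 268.96 = 51.92; nΣy² − (Σy)² = 624.12 − 620.01 = 4.11
r = 13.84 / √(51.92 × 4.11) = 13.84 / 14.6079 ≈ 0.947

0.947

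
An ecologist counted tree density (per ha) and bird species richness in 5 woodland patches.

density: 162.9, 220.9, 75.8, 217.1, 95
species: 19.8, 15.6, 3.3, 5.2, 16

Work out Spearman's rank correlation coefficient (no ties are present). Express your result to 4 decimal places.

Rank density: 3, 5, 1, 4, 2
Rank species: 5, 3, 1, 2, 4
d = rank(density) − rank(species): -2, 2, 0, 2, -2; Σd² = 16
ρ = 1 − 6Σd² / [n(n²−1)] = 1 − 6×16 / (5×24) = 1 − 96/120 ≈ 0.2000

0.2000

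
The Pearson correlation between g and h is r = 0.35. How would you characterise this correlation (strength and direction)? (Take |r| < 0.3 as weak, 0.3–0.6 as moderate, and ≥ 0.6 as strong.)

moderate positive

r = 0.35 > 0 so the relationship is positive.
|r| = 0.35, which falls in the moderate range.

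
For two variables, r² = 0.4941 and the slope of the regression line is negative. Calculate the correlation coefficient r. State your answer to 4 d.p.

-0.7029

|r| = √0.4941 = 0.7029
The association is negative, so r = −0.7029.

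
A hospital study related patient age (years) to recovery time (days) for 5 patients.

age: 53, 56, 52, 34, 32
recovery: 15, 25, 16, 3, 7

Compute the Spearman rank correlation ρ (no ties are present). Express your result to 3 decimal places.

0.800

Rank age: 4, 5, 3, 2, 1
Rank recovery: 3, 5, 4, 1, 2
d = rank(age) − rank(recovery): 1, 0, -1, 1, -1; Σd² = 4
ρ = 1 − 6Σd² / [n(n²−1)] = 1 − 6×4 / (5×24) = 1 − 24/120 ≈ 0.800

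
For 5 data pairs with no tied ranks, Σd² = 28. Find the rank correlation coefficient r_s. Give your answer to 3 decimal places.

ρ = 1 − 6Σd² / [n(n²−1)] = 1 − 6×28 / (5×24)
  = 1 − 168/120 = 1 − 1.4000 ≈ -0.400

-0.400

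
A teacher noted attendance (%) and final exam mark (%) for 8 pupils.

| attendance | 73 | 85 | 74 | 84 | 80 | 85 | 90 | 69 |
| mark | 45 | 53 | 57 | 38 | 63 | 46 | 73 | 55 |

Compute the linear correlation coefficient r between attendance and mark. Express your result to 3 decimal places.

0.204

n = 8, Σx = 640, Σy = 430, Σx² = 51572, Σy² = 23966, Σxy = 34515
nΣxy − ΣxΣy = 276120 − 275200 = 920
nΣx² − (Σx)² = 412576 − 409600 = 2976; nΣy² − (Σy)² = 191728 − 184900 = 6828
r = 920 / √(2976 × 6828) = 920 / 4507.7853 ≈ 0.204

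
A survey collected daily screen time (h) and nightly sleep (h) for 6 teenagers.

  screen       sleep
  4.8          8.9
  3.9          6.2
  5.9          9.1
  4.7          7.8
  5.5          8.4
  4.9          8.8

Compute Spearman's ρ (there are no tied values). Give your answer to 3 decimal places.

0.771

Rank screen: 3, 1, 6, 2, 5, 4
Rank sleep: 5, 1, 6, 2, 3, 4
d = rank(screen) − rank(sleep): -2, 0, 0, 0, 2, 0; Σd² = 8
ρ = 1 − 6Σd² / [n(n²−1)] = 1 − 6×8 / (6×35) = 1 − 48/210 ≈ 0.771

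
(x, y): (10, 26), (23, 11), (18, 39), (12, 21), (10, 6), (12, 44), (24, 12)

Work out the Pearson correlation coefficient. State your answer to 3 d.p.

-0.252

n = 7, Σx = 109, Σy = 159, Σx² = 1917, Σy² = 4875, Σxy = 2343
nΣxy − ΣxΣy = 16401 − 17331 = -930
nΣx² − (Σx)² = 13419 − 11881 = 1538; nΣy² − (Σy)² = 34125 − 25281 = 8844
r = -930 / √(1538 × 8844) = -930 / 3688.0987 ≈ -0.252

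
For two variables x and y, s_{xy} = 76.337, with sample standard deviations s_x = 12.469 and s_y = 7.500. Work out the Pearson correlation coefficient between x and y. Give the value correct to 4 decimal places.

0.8163

r = Cov(x,y) / (s_x · s_y) = 76.337 / (12.469 × 7.500)
  = 76.337 / 93.5175 ≈ 0.8163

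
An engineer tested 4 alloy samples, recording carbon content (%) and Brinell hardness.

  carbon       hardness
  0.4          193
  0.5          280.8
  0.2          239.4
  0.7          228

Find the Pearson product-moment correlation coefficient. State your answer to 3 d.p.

n = 4, Σx = 1.8, Σy = 941.2, Σx² = 0.94, Σy² = 225394, Σxy = 425.08
nΣxy − ΣxΣy = 1700.32 − 1694.16 = 6.16
nΣx² − (Σx)² = 3.76 − 3.24 = 0.52; nΣy² − (Σy)² = 901576 − 885857.44 = 15718.56
r = 6.16 / √(0.52 × 15718.56) = 6.16 / 90.4082 ≈ 0.068

0.068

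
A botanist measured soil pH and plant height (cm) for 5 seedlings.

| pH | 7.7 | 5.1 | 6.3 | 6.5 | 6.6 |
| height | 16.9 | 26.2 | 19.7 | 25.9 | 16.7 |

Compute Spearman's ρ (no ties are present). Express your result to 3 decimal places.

-0.800

Rank pH: 5, 1, 2, 3, 4
Rank height: 2, 5, 3, 4, 1
d = rank(pH) − rank(height): 3, -4, -1, -1, 3; Σd² = 36
ρ = 1 − 6Σd² / [n(n²−1)] = 1 − 6×36 / (5×24) = 1 − 216/120 ≈ -0.800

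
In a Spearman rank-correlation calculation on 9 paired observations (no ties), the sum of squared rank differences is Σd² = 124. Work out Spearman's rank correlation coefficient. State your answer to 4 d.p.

ρ = 1 − 6Σd² / [n(n²−1)] = 1 − 6×124 / (9×80)
  = 1 − 744/720 = 1 − 1.03333 ≈ -0.0333

-0.0333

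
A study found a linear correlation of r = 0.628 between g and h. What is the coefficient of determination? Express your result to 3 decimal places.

r² = (0.628)² = 0.394

0.394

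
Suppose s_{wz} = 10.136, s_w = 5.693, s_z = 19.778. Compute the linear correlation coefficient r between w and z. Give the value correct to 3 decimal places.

r = Cov(w,z) / (s_w · s_z) = 10.136 / (5.693 × 19.778)
  = 10.136 / 112.5962 ≈ 0.090

0.090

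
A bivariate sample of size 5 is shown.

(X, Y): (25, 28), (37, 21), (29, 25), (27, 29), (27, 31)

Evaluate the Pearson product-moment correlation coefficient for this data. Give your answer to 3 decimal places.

n = 5, ΣX = 145, ΣY = 134, ΣX² = 4293, ΣY² = 3652, ΣXY = 3822
nΣXY − ΣXΣY = 19110 − 19430 = -320
nΣX² − (ΣX)² = 21465 − 21025 = 440; nΣY² − (ΣY)² = 18260 − 17956 = 304
r = -320 / √(440 × 304) = -320 / 365.7321 ≈ -0.875

-0.875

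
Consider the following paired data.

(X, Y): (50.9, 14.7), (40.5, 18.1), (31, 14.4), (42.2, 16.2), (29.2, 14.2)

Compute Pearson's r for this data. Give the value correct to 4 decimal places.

n = 5, ΣX = 193.8, ΣY = 77.6, ΣX² = 7825.54, ΣY² = 1215.14, ΣXY = 3025.96
nΣXY − ΣXΣY = 15129.8 − 15038.88 = 90.92
nΣX² − (ΣX)² = 39127.7 − 37558.44 = 1569.26; nΣY² − (ΣY)² = 6075.7 − 6021.76 = 53.94
r = 90.92 / √(1569.26 × 53.94) = 90.92 / 290.9397 ≈ 0.3125

0.3125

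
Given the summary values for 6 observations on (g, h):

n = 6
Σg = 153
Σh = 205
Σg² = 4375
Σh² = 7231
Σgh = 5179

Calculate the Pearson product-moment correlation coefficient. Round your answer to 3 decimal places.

r = (nΣgh − ΣgΣh) / √[(nΣg² − (Σg)²)(nΣh² − (Σh)²)]
Numerator: 6×5179 − 153×205 = -291
Denominator: √[(26250 − 23409)(43386 − 42025)] = √[2841 × 1361] = 1966.3675
r = -291 / 1966.3675 ≈ -0.148

-0.148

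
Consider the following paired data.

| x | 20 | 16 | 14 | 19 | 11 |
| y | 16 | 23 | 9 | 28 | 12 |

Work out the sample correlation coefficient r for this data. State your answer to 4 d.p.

n = 5, Σx = 80, Σy = 88, Σx² = 1334, Σy² = 1794, Σxy = 1478
nΣxy − ΣxΣy = 7390 − 7040 = 350
nΣx² − (Σx)² = 6670 − 6400 = 270; nΣy² − (Σy)² = 8970 − 7744 = 1226
r = 350 / √(270 × 1226) = 350 / 575.3434 ≈ 0.6083

0.6083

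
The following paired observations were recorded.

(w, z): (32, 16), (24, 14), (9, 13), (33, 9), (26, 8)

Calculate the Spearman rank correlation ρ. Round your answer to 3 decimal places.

Rank w: 4, 2, 1, 5, 3
Rank z: 5, 4, 3, 2, 1
d = rank(w) − rank(z): -1, -2, -2, 3, 2; Σd² = 22
ρ = 1 − 6Σd² / [n(n²−1)] = 1 − 6×22 / (5×24) = 1 − 132/120 ≈ -0.100

-0.100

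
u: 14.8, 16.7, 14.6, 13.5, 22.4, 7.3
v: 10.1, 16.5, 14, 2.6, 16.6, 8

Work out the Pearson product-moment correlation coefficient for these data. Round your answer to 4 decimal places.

0.6395

n = 6, Σu = 89.3, Σv = 67.8, Σu² = 1448.39, Σv² = 916.58, Σuv = 1094.77
nΣuv − ΣuΣv = 6568.62 − 6054.54 = 514.08
nΣu² − (Σu)² = 8690.34 − 7974.49 = 715.85; nΣv² − (Σv)² = 5499.48 − 4596.84 = 902.64
r = 514.08 / √(715.85 × 902.64) = 514.08 / 803.8376 ≈ 0.6395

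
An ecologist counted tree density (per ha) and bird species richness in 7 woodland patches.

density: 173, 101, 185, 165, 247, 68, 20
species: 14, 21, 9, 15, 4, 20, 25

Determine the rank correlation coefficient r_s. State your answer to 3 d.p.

-0.964

Rank density: 5, 3, 6, 4, 7, 2, 1
Rank species: 3, 6, 2, 4, 1, 5, 7
d = rank(density) − rank(species): 2, -3, 4, 0, 6, -3, -6; Σd² = 110
ρ = 1 − 6Σd² / [n(n²−1)] = 1 − 6×110 / (7×48) = 1 − 660/336 ≈ -0.964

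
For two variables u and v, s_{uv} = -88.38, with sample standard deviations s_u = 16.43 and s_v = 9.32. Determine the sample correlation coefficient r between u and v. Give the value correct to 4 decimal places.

-0.5772

r = Cov(u,v) / (s_u · s_v) = -88.38 / (16.43 × 9.32)
  = -88.38 / 153.1276 ≈ -0.5772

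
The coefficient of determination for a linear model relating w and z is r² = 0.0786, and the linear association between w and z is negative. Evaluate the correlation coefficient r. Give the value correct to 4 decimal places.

-0.2804

|r| = √0.0786 = 0.2804
The association is negative, so r = −0.2804.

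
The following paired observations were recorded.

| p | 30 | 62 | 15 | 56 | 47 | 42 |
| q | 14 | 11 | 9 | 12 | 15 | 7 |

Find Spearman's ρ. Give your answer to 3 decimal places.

0.200

Rank p: 2, 6, 1, 5, 4, 3
Rank q: 5, 3, 2, 4, 6, 1
d = rank(p) − rank(q): -3, 3, -1, 1, -2, 2; Σd² = 28
ρ = 1 − 6Σd² / [n(n²−1)] = 1 − 6×28 / (6×35) = 1 − 168/210 ≈ 0.200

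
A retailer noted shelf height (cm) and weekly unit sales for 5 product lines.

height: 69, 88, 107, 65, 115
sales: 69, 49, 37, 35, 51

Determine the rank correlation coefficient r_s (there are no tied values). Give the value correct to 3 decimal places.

0.300

Rank height: 2, 3, 4, 1, 5
Rank sales: 5, 3, 2, 1, 4
d = rank(height) − rank(sales): -3, 0, 2, 0, 1; Σd² = 14
ρ = 1 − 6Σd² / [n(n²−1)] = 1 − 6×14 / (5×24) = 1 − 84/120 ≈ 0.300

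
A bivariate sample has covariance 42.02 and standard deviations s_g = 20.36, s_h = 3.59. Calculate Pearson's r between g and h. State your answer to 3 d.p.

r = Cov(g,h) / (s_g · s_h) = 42.02 / (20.36 × 3.59)
  = 42.02 / 73.0924 ≈ 0.575

0.575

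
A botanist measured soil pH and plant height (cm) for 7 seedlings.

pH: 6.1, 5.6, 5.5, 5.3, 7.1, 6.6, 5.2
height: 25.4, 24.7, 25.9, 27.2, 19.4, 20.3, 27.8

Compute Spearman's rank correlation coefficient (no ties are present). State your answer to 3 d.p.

-0.964

Rank pH: 5, 4, 3, 2, 7, 6, 1
Rank height: 4, 3, 5, 6, 1, 2, 7
d = rank(pH) − rank(height): 1, 1, -2, -4, 6, 4, -6; Σd² = 110
ρ = 1 − 6Σd² / [n(n²−1)] = 1 − 6×110 / (7×48) = 1 − 660/336 ≈ -0.964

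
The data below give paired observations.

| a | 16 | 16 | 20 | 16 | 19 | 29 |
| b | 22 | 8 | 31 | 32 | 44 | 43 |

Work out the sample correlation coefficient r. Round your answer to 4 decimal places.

0.6288

n = 6, Σa = 116, Σb = 180, Σa² = 2370, Σb² = 6318, Σab = 3695
nΣab − ΣaΣb = 22170 − 20880 = 1290
nΣa² − (Σa)² = 14220 − 13456 = 764; nΣb² − (Σb)² = 37908 − 32400 = 5508
r = 1290 / √(764 × 5508) = 1290 / 2051.3683 ≈ 0.6288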